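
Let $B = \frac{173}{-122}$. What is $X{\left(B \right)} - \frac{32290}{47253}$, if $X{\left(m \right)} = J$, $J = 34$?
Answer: $\frac{1574312}{47253} \approx 33.317$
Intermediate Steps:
$B = - \frac{173}{122}$ ($B = 173 \left(- \frac{1}{122}\right) = - \frac{173}{122} \approx -1.418$)
$X{\left(m \right)} = 34$
$X{\left(B \right)} - \frac{32290}{47253} = 34 - \frac{32290}{47253} = \frac{1574312}{47253}$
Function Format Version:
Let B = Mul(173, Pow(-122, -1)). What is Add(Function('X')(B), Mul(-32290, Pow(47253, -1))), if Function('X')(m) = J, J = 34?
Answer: Rational(1574312, 47253) ≈ 33.317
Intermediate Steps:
B = Rational(-173, 122) (B = Mul(173, Rational(-1, 122)) = Rational(-173, 122) ≈ -1.4180)
Function('X')(m) = 34
Add(Function('X')(B), Mul(-32290, Pow(47253, -1))) = Add(34, Mul(-32290, Pow(47253, -1))) = Add(34, Mul(-32290, Rational(1, 47253))) = Add(34, Rational(-32290, 47253)) = Rational(1574312, 47253)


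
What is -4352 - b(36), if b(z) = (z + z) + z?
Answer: -4460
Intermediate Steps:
b(z) = 3*z (b(z) = 2*z + z = 3*z)
-4352 - b(36) = -4352 - 3*36 = -4352 - 1*108 = -4352 - 108 = -4460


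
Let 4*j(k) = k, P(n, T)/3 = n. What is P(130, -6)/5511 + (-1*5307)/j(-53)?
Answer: 39002726/97361 ≈ 400.60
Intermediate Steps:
P(n, T) = 3*n
j(k) = k/4
P(130, -6)/5511 + (-1*5307)/j(-53) = (3*130)/5511 + (-1*5307)/(((¼)*(-53))) = 390*(1/5511) - 5307/(-53/4) = 130/1837 - 5307*(-4/53) = 130/1837 + 21228/53 = 39002726/97361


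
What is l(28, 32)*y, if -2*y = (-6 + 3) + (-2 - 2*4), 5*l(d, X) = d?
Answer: 182/5 ≈ 36.400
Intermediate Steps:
l(d, X) = d/5
y = 13/2 (y = -((-6 + 3) + (-2 - 2*4))/2 = -(-3 + (-2 - 8))/2 = -(-3 - 10)/2 = -1/2*(-13) = 13/2 ≈ 6.5000)
l(28, 32)*y = ((1/5)*28)*(13/2) = (28/5)*(13/2) = 182/5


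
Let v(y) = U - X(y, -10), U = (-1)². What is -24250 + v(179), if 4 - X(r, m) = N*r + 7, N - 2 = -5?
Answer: -24783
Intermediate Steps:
N = -3 (N = 2 - 5 = -3)
U = 1
X(r, m) = -3 + 3*r (X(r, m) = 4 - (-3*r + 7) = 4 - (7 - 3*r) = 4 + (-7 + 3*r) = -3 + 3*r)
v(y) = 4 - 3*y (v(y) = 1 - (-3 + 3*y) = 1 + (3 - 3*y) = 4 - 3*y)
-24250 + v(179) = -24250 + (4 - 3*179) = -24250 + (4 - 537) = -24250 - 533 = -24783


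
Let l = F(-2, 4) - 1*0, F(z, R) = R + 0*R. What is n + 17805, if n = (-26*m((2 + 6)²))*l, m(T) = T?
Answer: 11149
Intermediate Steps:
F(z, R) = R (F(z, R) = R + 0 = R)
l = 4 (l = 4 - 1*0 = 4 + 0 = 4)
n = -6656 (n = -26*(2 + 6)²*4 = -26*8²*4 = -26*64*4 = -1664*4 = -6656)
n + 17805 = -6656 + 17805 = 11149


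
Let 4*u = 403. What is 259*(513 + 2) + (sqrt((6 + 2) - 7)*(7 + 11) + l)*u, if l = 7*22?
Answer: 150714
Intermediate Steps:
u = 403/4 (u = (1/4)*403 = 403/4 ≈ 100.75)
l = 154
259*(513 + 2) + (sqrt((6 + 2) - 7)*(7 + 11) + l)*u = 259*(513 + 2) + (sqrt((6 + 2) - 7)*(7 + 11) + 154)*(403/4) = 259*515 + (sqrt(8 - 7)*18 + 154)*(403/4) = 133385 + (sqrt(1)*18 + 154)*(403/4) = 133385 + (1*18 + 154)*(403/4) = 133385 + (18 + 154)*(403/4) = 133385 + 172*(403/4) = 133385 + 17329 = 150714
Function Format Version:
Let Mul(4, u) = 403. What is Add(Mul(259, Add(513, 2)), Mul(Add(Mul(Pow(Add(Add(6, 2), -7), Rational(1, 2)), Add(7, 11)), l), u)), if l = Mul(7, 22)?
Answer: 150714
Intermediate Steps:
u = Rational(403, 4) (u = Mul(Rational(1, 4), 403) = Rational(403, 4) ≈ 100.75)
l = 154
Add(Mul(259, Add(513, 2)), Mul(Add(Mul(Pow(Add(Add(6, 2), -7), Rational(1, 2)), Add(7, 11)), l), u)) = Add(Mul(259, Add(513, 2)), Mul(Add(Mul(Pow(Add(Add(6, 2), -7), Rational(1, 2)), Add(7, 11)), 154), Rational(403, 4))) = Add(Mul(259, 515), Mul(Add(Mul(Pow(Add(8, -7), Rational(1, 2)), 18), 154), Rational(403, 4))) = Add(133385, Mul(Add(Mul(Pow(1, Rational(1, 2)), 18), 154), Rational(403, 4))) = Add(133385, Mul(Add(Mul(1, 18), 154), Rational(403, 4))) = Add(133385, Mul(Add(18, 154), Rational(403, 4))) = Add(133385, Mul(172, Rational(403, 4))) = Add(133385, 17329) = 150714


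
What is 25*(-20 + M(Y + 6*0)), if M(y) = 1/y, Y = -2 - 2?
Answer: -2025/4 ≈ -506.25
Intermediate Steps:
Y = -4
M(y) = 1/y
25*(-20 + M(Y + 6*0)) = 25*(-20 + 1/(-4 + 6*0)) = 25*(-20 + 1/(-4 + 0)) = 25*(-20 + 1/(-4)) = 25*(-20 - 1/4) = 25*(-81/4) = -2025/4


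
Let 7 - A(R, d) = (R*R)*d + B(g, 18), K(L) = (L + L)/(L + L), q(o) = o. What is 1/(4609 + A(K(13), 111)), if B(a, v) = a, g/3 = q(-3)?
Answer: 1/4514 ≈ 0.00022153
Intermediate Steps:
g = -9 (g = 3*(-3) = -9)
K(L) = 1 (K(L) = (2*L)/((2*L)) = (2*L)*(1/(2*L)) = 1)
A(R, d) = 16 - d*R² (A(R, d) = 7 - ((R*R)*d - 9) = 7 - (R²*d - 9) = 7 - (d*R² - 9) = 7 - (-9 + d*R²) = 7 + (9 - d*R²) = 16 - d*R²)
1/(4609 + A(K(13), 111)) = 1/(4609 + (16 - 1*111*1²)) = 1/(4609 + (16 - 1*111*1)) = 1/(4609 + (16 - 111)) = 1/(4609 - 95) = 1/4514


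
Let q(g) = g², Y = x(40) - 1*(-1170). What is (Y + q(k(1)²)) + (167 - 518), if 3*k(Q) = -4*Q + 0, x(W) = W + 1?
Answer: 69916/81 ≈ 863.16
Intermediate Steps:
x(W) = 1 + W
k(Q) = -4*Q/3 (k(Q) = (-4*Q + 0)/3 = (-4*Q)/3 = -4*Q/3)
Y = 1211 (Y = (1 + 40) - 1*(-1170) = 41 + 1170 = 1211)
(Y + q(k(1)²)) + (167 - 518) = (1211 + ((-4/3*1)²)²) + (167 - 518) = (1211 + ((-4/3)²)²) - 351 = (1211 + (16/9)²) - 351 = (1211 + 256/81) - 351 = 98347/81 - 351 = 69916/81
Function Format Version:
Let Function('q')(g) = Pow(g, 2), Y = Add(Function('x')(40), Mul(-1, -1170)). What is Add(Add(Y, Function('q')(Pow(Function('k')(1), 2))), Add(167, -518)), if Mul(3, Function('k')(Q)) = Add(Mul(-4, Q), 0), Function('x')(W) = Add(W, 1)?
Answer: Rational(69916, 81) ≈ 863.16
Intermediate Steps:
Function('x')(W) = Add(1, W)
Function('k')(Q) = Mul(Rational(-4, 3), Q) (Function('k')(Q) = Mul(Rational(1, 3), Add(Mul(-4, Q), 0)) = Mul(Rational(1, 3), Mul(-4, Q)) = Mul(Rational(-4, 3), Q))
Y = 1211 (Y = Add(Add(1, 40), Mul(-1, -1170)) = Add(41, 1170) = 1211)
Add(Add(Y, Function('q')(Pow(Function('k')(1), 2))), Add(167, -518)) = Add(Add(1211, Pow(Pow(Mul(Rational(-4, 3), 1), 2), 2)), Add(167, -518)) = Add(Add(1211, Pow(Pow(Rational(-4, 3), 2), 2)), -351) = Add(Add(1211, Pow(Rational(16, 9), 2)), -351) = Add(Add(1211, Rational(256, 81)), -351) = Add(Rational(98347, 81), -351) = Rational(69916, 81)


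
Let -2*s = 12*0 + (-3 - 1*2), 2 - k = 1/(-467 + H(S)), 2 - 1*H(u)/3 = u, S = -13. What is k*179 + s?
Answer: 76155/211 ≈ 360.92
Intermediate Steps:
H(u) = 6 - 3*u
k = 845/422 (k = 2 - 1/(-467 + (6 - 3*(-13))) = 2 - 1/(-467 + (6 + 39)) = 2 - 1/(-467 + 45) = 2 - 1/(-422) = 2 - 1*(-1/422) = 2 + 1/422 = 845/422 ≈ 2.0024)
s = 5/2 (s = -(12*0 + (-3 - 1*2))/2 = -(0 + (-3 - 2))/2 = -(0 - 5)/2 = -1/2*(-5) = 5/2 ≈ 2.5000)
k*179 + s = (845/422)*179 + 5/2 = 151255/422 + 5/2 = 76155/211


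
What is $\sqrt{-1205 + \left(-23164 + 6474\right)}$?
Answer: $i \sqrt{17895} \approx 133.77 i$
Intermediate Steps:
$\sqrt{-1205 + \left(-23164 + 6474\right)} = \sqrt{-1205 - 16690} = \sqrt{-17895} = i \sqrt{17895}$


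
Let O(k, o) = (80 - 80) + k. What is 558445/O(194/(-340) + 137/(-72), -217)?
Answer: -3417683400/15137 ≈ -2.2578e+5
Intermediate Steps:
O(k, o) = k (O(k, o) = 0 + k = k)
558445/O(194/(-340) + 137/(-72), -217) = 558445/(194/(-340) + 137/(-72)) = 558445/(194*(-1/340) + 137*(-1/72)) = 558445/(-97/170 - 137/72) = 558445/(-15137/6120) = 558445*(-6120/15137) = -3417683400/15137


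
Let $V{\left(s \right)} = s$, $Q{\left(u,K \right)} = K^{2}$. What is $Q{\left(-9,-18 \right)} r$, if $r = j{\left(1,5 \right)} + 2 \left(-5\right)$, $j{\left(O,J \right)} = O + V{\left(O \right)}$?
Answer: $-2592$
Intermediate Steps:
$j{\left(O,J \right)} = 2 O$ ($j{\left(O,J \right)} = O + O = 2 O$)
$r = -8$ ($r = 2 \cdot 1 + 2 \left(-5\right) = 2 - 10 = -8$)
$Q{\left(-9,-18 \right)} r = \left(-18\right)^{2} \left(-8\right) = 324 \left(-8\right) = -2592$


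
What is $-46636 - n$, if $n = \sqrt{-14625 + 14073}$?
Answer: $-46636 - 2 i \sqrt{138} \approx -46636.0 - 23.495 i$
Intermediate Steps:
$n = 2 i \sqrt{138}$ ($n = \sqrt{-552} = 2 i \sqrt{138} \approx 23.495 i$)
$-46636 - n = -46636 - 2 i \sqrt{138}$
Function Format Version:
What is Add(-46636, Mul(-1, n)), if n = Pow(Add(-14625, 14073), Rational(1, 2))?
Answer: Add(-46636, Mul(-2, I, Pow(138, Rational(1, 2)))) ≈ Add(-46636., Mul(-23.495, I))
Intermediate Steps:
n = Mul(2, I, Pow(138, Rational(1, 2))) (n = Pow(-552, Rational(1, 2)) = Mul(2, I, Pow(138, Rational(1, 2))) ≈ Mul(23.495, I))
Add(-46636, Mul(-1, n)) = Add(-46636, Mul(-1, Mul(2, I, Pow(138, Rational(1, 2))))) = Add(-46636, Mul(-2, I, Pow(138, Rational(1, 2))))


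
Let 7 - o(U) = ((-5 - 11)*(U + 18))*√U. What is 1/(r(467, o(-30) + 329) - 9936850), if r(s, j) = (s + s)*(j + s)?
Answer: I/(32*(-287089*I + 5604*√30)) ≈ -1.0762e-7 + 1.1506e-8*I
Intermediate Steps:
o(U) = 7 - √U*(-288 - 16*U) (o(U) = 7 - (-5 - 11)*(U + 18)*√U = 7 - (-16*(18 + U))*√U = 7 - (-288 - 16*U)*√U = 7 - √U*(-288 - 16*U))
r(s, j) = 2*s*(j + s) (r(s, j) = (2*s)*(j + s) = 2*s*(j + s))
1/(r(467, o(-30) + 329) - 9936850) = 1/(2*467*(((7 + 16*(-30)^(3/2) + 288*√(-30)) + 329) + 467) - 9936850) = 1/(2*467*(((7 + 16*(-30*I*√30) + 288*(I*√30)) + 329) + 467) - 9936850) = 1/(2*467*(((7 - 480*I*√30 + 288*I*√30) + 329) + 467) - 9936850) = 1/(2*467*(((7 - 192*I*√30) + 329) + 467) - 9936850) = 1/(2*467*((336 - 192*I*√30) + 467) - 9936850) = 1/(2*467*(803 - 192*I*√30) - 9936850) = 1/((750002 - 179328*I*√30) - 9936850) = 1/(-9186848 - 179328*I*√30)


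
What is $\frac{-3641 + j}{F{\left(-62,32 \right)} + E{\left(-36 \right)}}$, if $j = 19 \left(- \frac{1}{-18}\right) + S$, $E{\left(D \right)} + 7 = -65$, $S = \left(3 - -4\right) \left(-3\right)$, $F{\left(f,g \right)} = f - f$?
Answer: $\frac{65897}{1296} \approx 50.846$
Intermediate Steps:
$F{\left(f,g \right)} = 0$
$S = -21$ ($S = \left(3 + 4\right) \left(-3\right) = 7 \left(-3\right) = -21$)
$E{\left(D \right)} = -72$ ($E{\left(D \right)} = -7 - 65 = -72$)
$j = - \frac{359}{18}$ ($j = 19 \left(- \frac{1}{-18}\right) - 21 = 19 \left(\left(-1\right) \left(- \frac{1}{18}\right)\right) - 21 = 19 \cdot \frac{1}{18} - 21 = \frac{19}{18} - 21 = - \frac{359}{18} \approx -19.944$)
$\frac{-3641 + j}{F{\left(-62,32 \right)} + E{\left(-36 \right)}} = \frac{-3641 - \frac{359}{18}}{0 - 72} = - \frac{65897}{18 \left(-72\right)} = \left(- \frac{65897}{18}\right) \left(- \frac{1}{72}\right) = \frac{65897}{1296}$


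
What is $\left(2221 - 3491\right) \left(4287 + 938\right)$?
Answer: $-6635750$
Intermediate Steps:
$\left(2221 - 3491\right) \left(4287 + 938\right) = \left(-1270\right) 5225 = -6635750$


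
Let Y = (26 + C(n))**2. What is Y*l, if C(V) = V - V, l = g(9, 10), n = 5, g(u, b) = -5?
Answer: -3380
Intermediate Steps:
l = -5
C(V) = 0
Y = 676 (Y = (26 + 0)**2 = 26**2 = 676)
Y*l = 676*(-5) = -3380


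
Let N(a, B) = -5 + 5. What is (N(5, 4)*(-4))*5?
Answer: 0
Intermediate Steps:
N(a, B) = 0
(N(5, 4)*(-4))*5 = (0*(-4))*5 = 0*5 = 0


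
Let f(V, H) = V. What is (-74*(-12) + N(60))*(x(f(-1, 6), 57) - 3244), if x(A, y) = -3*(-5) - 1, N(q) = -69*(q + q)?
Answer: 23876160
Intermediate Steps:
N(q) = -138*q
x(A, y) = 14 (x(A, y) = 15 - 1 = 14)
(-74*(-12) + N(60))*(x(f(-1, 6), 57) - 3244) = (-74*(-12) - 138*60)*(14 - 3244) = (888 - 8280)*(-3230) = -7392*(-3230) = 23876160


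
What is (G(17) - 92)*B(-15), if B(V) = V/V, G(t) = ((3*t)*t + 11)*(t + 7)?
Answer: 20980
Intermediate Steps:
G(t) = (7 + t)*(11 + 3*t**2) (G(t) = (3*t**2 + 11)*(7 + t) = (11 + 3*t**2)*(7 + t) = (7 + t)*(11 + 3*t**2))
B(V) = 1
(G(17) - 92)*B(-15) = ((77 + 3*17**3 + 11*17 + 21*17**2) - 92)*1 = ((77 + 3*4913 + 187 + 21*289) - 92)*1 = ((77 + 14739 + 187 + 6069) - 92)*1 = (21072 - 92)*1 = 20980*1 = 20980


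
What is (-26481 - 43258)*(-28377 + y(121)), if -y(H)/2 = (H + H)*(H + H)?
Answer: 10147373195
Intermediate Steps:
y(H) = -8*H² (y(H) = -2*(H + H)*(H + H) = -2*2*H*2*H = -8*H²)
(-26481 - 43258)*(-28377 + y(121)) = (-26481 - 43258)*(-28377 - 8*121²) = -69739*(-28377 - 8*14641) = -69739*(-28377 - 117128) = -69739*(-145505) = 10147373195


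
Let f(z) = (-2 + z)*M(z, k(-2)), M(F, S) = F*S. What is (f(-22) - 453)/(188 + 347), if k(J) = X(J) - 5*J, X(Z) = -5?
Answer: 2187/535 ≈ 4.0879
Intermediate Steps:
k(J) = -5 - 5*J
f(z) = 5*z*(-2 + z) (f(z) = (-2 + z)*(z*(-5 - 5*(-2))) = (-2 + z)*(z*(-5 + 10)) = (-2 + z)*(z*5) = (-2 + z)*(5*z) = 5*z*(-2 + z))
(f(-22) - 453)/(188 + 347) = (5*(-22)*(-2 - 22) - 453)/(188 + 347) = (5*(-22)*(-24) - 453)/535 = (2640 - 453)*(1/535) = 2187*(1/535) = 2187/535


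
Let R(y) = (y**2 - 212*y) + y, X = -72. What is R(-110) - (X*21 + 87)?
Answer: 36735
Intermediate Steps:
R(y) = y**2 - 211*y
R(-110) - (X*21 + 87) = -110*(-211 - 110) - (-72*21 + 87) = -110*(-321) - (-1512 + 87) = 35310 - 1*(-1425) = 35310 + 1425 = 36735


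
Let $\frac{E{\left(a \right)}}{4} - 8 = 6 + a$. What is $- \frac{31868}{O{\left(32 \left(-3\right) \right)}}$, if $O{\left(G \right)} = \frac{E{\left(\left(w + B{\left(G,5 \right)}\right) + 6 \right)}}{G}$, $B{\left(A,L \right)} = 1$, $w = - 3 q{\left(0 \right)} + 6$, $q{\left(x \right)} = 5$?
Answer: $63736$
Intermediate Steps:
$w = -9$ ($w = \left(-3\right) 5 + 6 = -15 + 6 = -9$)
$E{\left(a \right)} = 56 + 4 a$ ($E{\left(a \right)} = 32 + 4 \left(6 + a\right) = 32 + \left(24 + 4 a\right) = 56 + 4 a$)
$O{\left(G \right)} = \frac{48}{G}$ ($O{\left(G \right)} = \frac{56 + 4 \left(\left(-9 + 1\right) + 6\right)}{G} = \frac{56 + 4 \left(-8 + 6\right)}{G} = \frac{56 + 4 \left(-2\right)}{G} = \frac{56 - 8}{G} = \frac{48}{G}$)
$- \frac{31868}{O{\left(32 \left(-3\right) \right)}} = - \frac{31868}{48 \frac{1}{32 \left(-3\right)}} = - \frac{31868}{48 \frac{1}{-96}} = - \frac{31868}{48 \left(- \frac{1}{96}\right)} = - \frac{31868}{- \frac{1}{2}} = \left(-31868\right) \left(-2\right) = 63736$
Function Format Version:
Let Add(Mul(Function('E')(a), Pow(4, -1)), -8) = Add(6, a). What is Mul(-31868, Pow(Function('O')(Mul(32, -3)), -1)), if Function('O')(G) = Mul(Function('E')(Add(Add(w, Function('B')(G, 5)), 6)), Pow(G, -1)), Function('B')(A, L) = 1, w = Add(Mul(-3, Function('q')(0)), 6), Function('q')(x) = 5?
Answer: 63736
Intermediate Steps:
w = -9 (w = Add(Mul(-3, 5), 6) = Add(-15, 6) = -9)
Function('E')(a) = Add(56, Mul(4, a)) (Function('E')(a) = Add(32, Mul(4, Add(6, a))) = Add(32, Add(24, Mul(4, a))) = Add(56, Mul(4, a)))
Function('O')(G) = Mul(48, Pow(G, -1)) (Function('O')(G) = Mul(Add(56, Mul(4, Add(Add(-9, 1), 6))), Pow(G, -1)) = Mul(Add(56, Mul(4, Add(-8, 6))), Pow(G, -1)) = Mul(Add(56, Mul(4, -2)), Pow(G, -1)) = Mul(Add(56, -8), Pow(G, -1)) = Mul(48, Pow(G, -1)))
Mul(-31868, Pow(Function('O')(Mul(32, -3)), -1)) = Mul(-31868, Pow(Mul(48, Pow(Mul(32, -3), -1)), -1)) = Mul(-31868, Pow(Mul(48, Pow(-96, -1)), -1)) = Mul(-31868, Pow(Mul(48, Rational(-1, 96)), -1)) = Mul(-31868, Pow(Rational(-1, 2), -1)) = Mul(-31868, -2) = 63736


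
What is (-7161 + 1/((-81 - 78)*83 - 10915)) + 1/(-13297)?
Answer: -2295940264913/320617264 ≈ -7161.0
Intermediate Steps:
(-7161 + 1/((-81 - 78)*83 - 10915)) + 1/(-13297) = (-7161 + 1/(-159*83 - 10915)) - 1/13297 = (-7161 + 1/(-13197 - 10915)) - 1/13297 = (-7161 + 1/(-24112)) - 1/13297 = (-7161 - 1/24112) - 1/13297 = -172666033/24112 - 1/13297 = -2295940264913/320617264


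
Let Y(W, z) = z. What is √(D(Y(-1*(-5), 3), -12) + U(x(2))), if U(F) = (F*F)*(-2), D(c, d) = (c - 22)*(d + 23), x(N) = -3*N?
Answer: I*√281 ≈ 16.763*I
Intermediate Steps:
D(c, d) = (-22 + c)*(23 + d)
U(F) = -2*F² (U(F) = F²*(-2) = -2*F²)
√(D(Y(-1*(-5), 3), -12) + U(x(2))) = √((-506 - 22*(-12) + 23*3 + 3*(-12)) - 2*(-3*2)²) = √((-506 + 264 + 69 - 36) - 2*(-6)²) = √(-209 - 2*36) = √(-209 - 72) = √(-281) = I*√281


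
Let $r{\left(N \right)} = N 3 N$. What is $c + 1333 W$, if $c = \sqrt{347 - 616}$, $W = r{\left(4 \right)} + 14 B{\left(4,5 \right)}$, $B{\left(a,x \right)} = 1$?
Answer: $82646 + i \sqrt{269} \approx 82646.0 + 16.401 i$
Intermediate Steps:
$r{\left(N \right)} = 3 N^{2}$ ($r{\left(N \right)} = 3 N N = 3 N^{2}$)
$W = 62$ ($W = 3 \cdot 4^{2} + 14 \cdot 1 = 3 \cdot 16 + 14 = 48 + 14 = 62$)
$c = i \sqrt{269}$ ($c = \sqrt{-269} = i \sqrt{269} \approx 16.401 i$)
$c + 1333 W = i \sqrt{269} + 1333 \cdot 62 = i \sqrt{269} + 82646 = 82646 + i \sqrt{269}$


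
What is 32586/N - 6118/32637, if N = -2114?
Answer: -23400929/1499883 ≈ -15.602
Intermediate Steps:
32586/N - 6118/32637 = 32586/(-2114) - 6118/32637 = 32586*(-1/2114) - 6118*1/32637 = -16293/1057 - 266/1419 = -23400929/1499883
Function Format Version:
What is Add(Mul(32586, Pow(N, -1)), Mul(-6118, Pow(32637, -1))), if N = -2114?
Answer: Rational(-23400929, 1499883) ≈ -15.602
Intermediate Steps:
Add(Mul(32586, Pow(N, -1)), Mul(-6118, Pow(32637, -1))) = Add(Mul(32586, Pow(-2114, -1)), Mul(-6118, Pow(32637, -1))) = Add(Mul(32586, Rational(-1, 2114)), Mul(-6118, Rational(1, 32637))) = Add(Rational(-16293, 1057), Rational(-266, 1419)) = Rational(-23400929, 1499883)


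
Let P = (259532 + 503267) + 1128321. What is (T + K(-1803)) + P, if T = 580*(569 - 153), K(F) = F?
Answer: 2130597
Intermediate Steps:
P = 1891120 (P = 762799 + 1128321 = 1891120)
T = 241280 (T = 580*416 = 241280)
(T + K(-1803)) + P = (241280 - 1803) + 1891120 = 239477 + 1891120 = 2130597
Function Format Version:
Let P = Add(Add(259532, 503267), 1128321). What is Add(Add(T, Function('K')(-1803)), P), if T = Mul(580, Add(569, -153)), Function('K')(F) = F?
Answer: 2130597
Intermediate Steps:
P = 1891120 (P = Add(762799, 1128321) = 1891120)
T = 241280 (T = Mul(580, 416) = 241280)
Add(Add(T, Function('K')(-1803)), P) = Add(Add(241280, -1803), 1891120) = Add(239477, 1891120) = 2130597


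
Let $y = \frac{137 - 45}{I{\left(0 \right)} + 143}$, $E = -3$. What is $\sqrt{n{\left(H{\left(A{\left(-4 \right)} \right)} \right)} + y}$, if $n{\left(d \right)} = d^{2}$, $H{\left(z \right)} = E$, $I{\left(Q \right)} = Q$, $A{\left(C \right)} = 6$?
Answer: $\frac{\sqrt{197197}}{143} \approx 3.1054$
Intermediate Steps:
$H{\left(z \right)} = -3$
$y = \frac{92}{143}$ ($y = \frac{137 - 45}{0 + 143} = \frac{92}{143} \approx 0.64336$)
$\sqrt{n{\left(H{\left(A{\left(-4 \right)} \right)} \right)} + y} = \sqrt{\left(-3\right)^{2} + \frac{92}{143}} = \sqrt{9 + \frac{92}{143}} = \sqrt{\frac{1379}{143}} = \frac{\sqrt{197197}}{143}$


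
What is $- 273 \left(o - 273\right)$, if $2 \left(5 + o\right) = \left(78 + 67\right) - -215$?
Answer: $26754$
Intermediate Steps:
$o = 175$ ($o = -5 + \frac{\left(78 + 67\right) - -215}{2} = -5 + \frac{145 + 215}{2} = -5 + \frac{1}{2} \cdot 360 = -5 + 180 = 175$)
$- 273 \left(o - 273\right) = - 273 \left(175 - 273\right) = \left(-273\right) \left(-98\right) = 26754$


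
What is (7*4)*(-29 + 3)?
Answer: -728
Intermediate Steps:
(7*4)*(-29 + 3) = 28*(-26) = -728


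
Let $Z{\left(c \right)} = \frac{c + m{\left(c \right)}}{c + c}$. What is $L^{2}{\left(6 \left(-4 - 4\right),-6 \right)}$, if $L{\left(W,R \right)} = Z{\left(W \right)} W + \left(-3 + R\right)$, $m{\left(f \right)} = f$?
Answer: $3249$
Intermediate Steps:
$Z{\left(c \right)} = 1$ ($Z{\left(c \right)} = \frac{c + c}{c + c} = \frac{2 c}{2 c} = 2 c \frac{1}{2 c} = 1$)
$L{\left(W,R \right)} = -3 + R + W$ ($L{\left(W,R \right)} = 1 W + \left(-3 + R\right) = W + \left(-3 + R\right) = -3 + R + W$)
$L^{2}{\left(6 \left(-4 - 4\right),-6 \right)} = \left(-3 - 6 + 6 \left(-4 - 4\right)\right)^{2} = \left(-3 - 6 + 6 \left(-8\right)\right)^{2} = \left(-3 - 6 - 48\right)^{2} = \left(-57\right)^{2} = 3249$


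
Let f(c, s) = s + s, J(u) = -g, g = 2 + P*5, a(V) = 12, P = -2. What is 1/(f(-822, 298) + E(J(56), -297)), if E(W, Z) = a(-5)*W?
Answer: 1/692 ≈ 0.0014451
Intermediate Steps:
g = -8 (g = 2 - 2*5 = 2 - 10 = -8)
J(u) = 8 (J(u) = -1*(-8) = 8)
f(c, s) = 2*s
E(W, Z) = 12*W
1/(f(-822, 298) + E(J(56), -297)) = 1/(2*298 + 12*8) = 1/(596 + 96) = 1/692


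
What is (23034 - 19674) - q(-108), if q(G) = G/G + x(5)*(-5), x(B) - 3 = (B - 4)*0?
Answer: 3374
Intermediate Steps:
x(B) = 3 (x(B) = 3 + (B - 4)*0 = 3 + (-4 + B)*0 = 3 + 0 = 3)
q(G) = -14 (q(G) = G/G + 3*(-5) = 1 - 15 = -14)
(23034 - 19674) - q(-108) = (23034 - 19674) - 1*(-14) = 3360 + 14 = 3374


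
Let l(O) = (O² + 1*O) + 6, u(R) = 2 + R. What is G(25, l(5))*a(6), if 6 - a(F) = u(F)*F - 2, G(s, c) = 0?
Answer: 0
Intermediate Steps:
l(O) = 6 + O + O² (l(O) = (O² + O) + 6 = (O + O²) + 6 = 6 + O + O²)
a(F) = 8 - F*(2 + F) (a(F) = 6 - ((2 + F)*F - 2) = 6 - (F*(2 + F) - 2) = 6 - (-2 + F*(2 + F)) = 6 + (2 - F*(2 + F)) = 8 - F*(2 + F))
G(25, l(5))*a(6) = 0*(8 - 1*6*(2 + 6)) = 0*(8 - 1*6*8) = 0*(8 - 48) = 0*(-40) = 0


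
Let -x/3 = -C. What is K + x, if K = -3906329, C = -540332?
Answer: -5527325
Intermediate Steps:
x = -1620996 (x = -(-3)*(-540332) = -3*540332 = -1620996)
K + x = -3906329 - 1620996 = -5527325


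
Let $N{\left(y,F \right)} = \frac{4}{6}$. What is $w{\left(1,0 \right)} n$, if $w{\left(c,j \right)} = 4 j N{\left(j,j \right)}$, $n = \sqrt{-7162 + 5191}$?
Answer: $0$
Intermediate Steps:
$N{\left(y,F \right)} = \frac{2}{3}$ ($N{\left(y,F \right)} = 4 \cdot \frac{1}{6} = \frac{2}{3}$)
$n = 3 i \sqrt{219}$ ($n = \sqrt{-1971} = 3 i \sqrt{219} \approx 44.396 i$)
$w{\left(c,j \right)} = \frac{8 j}{3}$ ($w{\left(c,j \right)} = 4 j \frac{2}{3} = \frac{8 j}{3}$)
$w{\left(1,0 \right)} n = \frac{8}{3} \cdot 0 \cdot 3 i \sqrt{219} = 0 \cdot 3 i \sqrt{219} = 0$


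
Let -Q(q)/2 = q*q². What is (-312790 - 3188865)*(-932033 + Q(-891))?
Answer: -4950513460769395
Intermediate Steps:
Q(q) = -2*q³ (Q(q) = -2*q*q² = -2*q³)
(-312790 - 3188865)*(-932033 + Q(-891)) = (-312790 - 3188865)*(-932033 - 2*(-891)³) = -3501655*(-932033 - 2*(-707347971)) = -3501655*(-932033 + 1414695942) = -3501655*1413763909 = -4950513460769395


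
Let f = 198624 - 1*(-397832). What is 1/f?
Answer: 1/596456 ≈ 1.6766e-6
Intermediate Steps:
f = 596456 (f = 198624 + 397832 = 596456)
1/f = 1/596456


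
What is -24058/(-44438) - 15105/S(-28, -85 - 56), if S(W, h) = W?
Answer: 335954807/622132 ≈ 540.01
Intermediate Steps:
-24058/(-44438) - 15105/S(-28, -85 - 56) = -24058/(-44438) - 15105/(-28) = -24058*(-1/44438) - 15105*(-1/28) = 12029/22219 + 15105/28 = 335954807/622132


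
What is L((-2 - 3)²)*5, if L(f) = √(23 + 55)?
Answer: 5*√78 ≈ 44.159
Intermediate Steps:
L(f) = √78
L((-2 - 3)²)*5 = √78*5 = 5*√78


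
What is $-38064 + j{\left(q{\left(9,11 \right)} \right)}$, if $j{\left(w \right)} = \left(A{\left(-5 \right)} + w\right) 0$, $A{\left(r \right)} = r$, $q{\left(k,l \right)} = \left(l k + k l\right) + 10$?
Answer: $-38064$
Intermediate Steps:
$q{\left(k,l \right)} = 10 + 2 k l$ ($q{\left(k,l \right)} = \left(k l + k l\right) + 10 = 2 k l + 10 = 10 + 2 k l$)
$j{\left(w \right)} = 0$ ($j{\left(w \right)} = \left(-5 + w\right) 0 = 0$)
$-38064 + j{\left(q{\left(9,11 \right)} \right)} = -38064 + 0 = -38064$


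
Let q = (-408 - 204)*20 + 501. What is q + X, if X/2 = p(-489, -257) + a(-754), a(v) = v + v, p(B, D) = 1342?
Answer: -12071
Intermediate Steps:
a(v) = 2*v
X = -332 (X = 2*(1342 + 2*(-754)) = 2*(1342 - 1508) = 2*(-166) = -332)
q = -11739 (q = -612*20 + 501 = -12240 + 501 = -11739)
q + X = -11739 - 332 = -12071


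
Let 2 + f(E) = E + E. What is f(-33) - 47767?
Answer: -47835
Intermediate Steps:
f(E) = -2 + 2*E (f(E) = -2 + (E + E) = -2 + 2*E)
f(-33) - 47767 = (-2 + 2*(-33)) - 47767 = (-2 - 66) - 47767 = -68 - 47767 = -47835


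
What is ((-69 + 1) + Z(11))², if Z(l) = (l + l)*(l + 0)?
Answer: 30276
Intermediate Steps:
Z(l) = 2*l² (Z(l) = (2*l)*l = 2*l²)
((-69 + 1) + Z(11))² = ((-69 + 1) + 2*11²)² = (-68 + 2*121)² = (-68 + 242)² = 174² = 30276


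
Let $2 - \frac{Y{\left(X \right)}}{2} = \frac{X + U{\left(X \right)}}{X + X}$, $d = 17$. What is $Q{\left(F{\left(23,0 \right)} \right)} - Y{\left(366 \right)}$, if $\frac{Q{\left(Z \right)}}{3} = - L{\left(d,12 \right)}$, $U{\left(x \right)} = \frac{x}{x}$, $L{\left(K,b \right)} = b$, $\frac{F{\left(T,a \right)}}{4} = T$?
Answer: $- \frac{14273}{366} \approx -38.997$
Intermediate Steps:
$F{\left(T,a \right)} = 4 T$
$U{\left(x \right)} = 1$
$Q{\left(Z \right)} = -36$ ($Q{\left(Z \right)} = 3 \left(\left(-1\right) 12\right) = 3 \left(-12\right) = -36$)
$Y{\left(X \right)} = 4 - \frac{1 + X}{X}$ ($Y{\left(X \right)} = 4 - 2 \frac{X + 1}{X + X} = 4 - 2 \frac{1 + X}{2 X} = 4 - \frac{1 + X}{X}$)
$Q{\left(F{\left(23,0 \right)} \right)} - Y{\left(366 \right)} = -36 - \left(3 - \frac{1}{366}\right) = -36 - \frac{1097}{366} = - \frac{14273}{366}$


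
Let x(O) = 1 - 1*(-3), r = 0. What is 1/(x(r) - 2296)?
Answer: -1/2292 ≈ -0.00043630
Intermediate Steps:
x(O) = 4 (x(O) = 1 + 3 = 4)
1/(x(r) - 2296) = 1/(4 - 2296) = 1/(-2292) = -1/2292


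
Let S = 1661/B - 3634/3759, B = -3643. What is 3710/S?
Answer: -50804877270/19482361 ≈ -2607.7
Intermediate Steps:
S = -19482361/13694037 (S = 1661/(-3643) - 3634/3759 = 1661*(-1/3643) - 3634*1/3759 = -1661/3643 - 3634/3759 = -19482361/13694037 ≈ -1.4227)
3710/S = 3710/(-19482361/13694037) = 3710*(-13694037/19482361) = -50804877270/19482361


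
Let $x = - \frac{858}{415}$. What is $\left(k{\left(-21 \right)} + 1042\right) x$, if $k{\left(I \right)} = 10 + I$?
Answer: $- \frac{884598}{415} \approx -2131.6$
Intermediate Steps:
$x = - \frac{858}{415}$ ($x = \left(-858\right) \frac{1}{415} = - \frac{858}{415} \approx -2.0675$)
$\left(k{\left(-21 \right)} + 1042\right) x = \left(\left(10 - 21\right) + 1042\right) \left(- \frac{858}{415}\right) = \left(-11 + 1042\right) \left(- \frac{858}{415}\right) = 1031 \left(- \frac{858}{415}\right) = - \frac{884598}{415}$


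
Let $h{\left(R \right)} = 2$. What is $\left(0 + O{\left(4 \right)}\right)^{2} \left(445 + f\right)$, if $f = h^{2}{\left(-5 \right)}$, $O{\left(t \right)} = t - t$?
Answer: $0$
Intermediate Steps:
$O{\left(t \right)} = 0$
$f = 4$ ($f = 2^{2} = 4$)
$\left(0 + O{\left(4 \right)}\right)^{2} \left(445 + f\right) = \left(0 + 0\right)^{2} \left(445 + 4\right) = 0^{2} \cdot 449 = 0 \cdot 449 = 0$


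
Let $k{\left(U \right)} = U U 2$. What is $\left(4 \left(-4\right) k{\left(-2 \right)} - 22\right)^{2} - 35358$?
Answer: $-12858$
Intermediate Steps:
$k{\left(U \right)} = 2 U^{2}$ ($k{\left(U \right)} = U^{2} \cdot 2 = 2 U^{2}$)
$\left(4 \left(-4\right) k{\left(-2 \right)} - 22\right)^{2} - 35358 = \left(4 \left(-4\right) 2 \left(-2\right)^{2} - 22\right)^{2} - 35358 = \left(- 16 \cdot 2 \cdot 4 - 22\right)^{2} - 35358 = \left(\left(-16\right) 8 - 22\right)^{2} - 35358 = \left(-128 - 22\right)^{2} - 35358 = \left(-150\right)^{2} - 35358 = 22500 - 35358 = -12858$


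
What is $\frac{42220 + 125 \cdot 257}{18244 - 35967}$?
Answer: $- \frac{74345}{17723} \approx -4.1948$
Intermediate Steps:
$\frac{42220 + 125 \cdot 257}{18244 - 35967} = \frac{42220 + 32125}{-17723} = 74345 \left(- \frac{1}{17723}\right) = - \frac{74345}{17723}$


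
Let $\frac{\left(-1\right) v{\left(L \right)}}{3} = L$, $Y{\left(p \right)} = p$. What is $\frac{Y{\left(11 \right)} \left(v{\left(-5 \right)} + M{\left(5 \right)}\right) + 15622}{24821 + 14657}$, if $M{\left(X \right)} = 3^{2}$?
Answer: $\frac{7943}{19739} \approx 0.4024$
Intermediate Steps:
$M{\left(X \right)} = 9$
$v{\left(L \right)} = - 3 L$
$\frac{Y{\left(11 \right)} \left(v{\left(-5 \right)} + M{\left(5 \right)}\right) + 15622}{24821 + 14657} = \frac{11 \left(\left(-3\right) \left(-5\right) + 9\right) + 15622}{24821 + 14657} = \frac{11 \left(15 + 9\right) + 15622}{39478} = \left(11 \cdot 24 + 15622\right) \frac{1}{39478} = \left(264 + 15622\right) \frac{1}{39478} = 15886 \cdot \frac{1}{39478} = \frac{7943}{19739}$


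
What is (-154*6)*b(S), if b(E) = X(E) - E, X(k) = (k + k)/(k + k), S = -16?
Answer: -15708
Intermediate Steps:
X(k) = 1 (X(k) = (2*k)/((2*k)) = (2*k)*(1/(2*k)) = 1)
b(E) = 1 - E
(-154*6)*b(S) = (-154*6)*(1 - 1*(-16)) = -924*(1 + 16) = -924*17 = -15708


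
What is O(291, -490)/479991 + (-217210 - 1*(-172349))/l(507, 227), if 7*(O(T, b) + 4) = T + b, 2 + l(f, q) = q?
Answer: -50243394944/251995275 ≈ -199.38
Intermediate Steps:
l(f, q) = -2 + q
O(T, b) = -4 + T/7 + b/7 (O(T, b) = -4 + (T + b)/7 = -4 + (T/7 + b/7) = -4 + T/7 + b/7)
O(291, -490)/479991 + (-217210 - 1*(-172349))/l(507, 227) = (-4 + (⅐)*291 + (⅐)*(-490))/479991 + (-217210 - 1*(-172349))/(-2 + 227) = (-4 + 291/7 - 70)*(1/479991) + (-217210 + 172349)/225 = -227/7*1/479991 - 44861*1/225 = -227/3359937 - 44861/225 = -50243394944/251995275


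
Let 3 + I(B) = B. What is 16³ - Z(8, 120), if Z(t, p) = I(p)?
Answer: 3979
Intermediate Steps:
I(B) = -3 + B
Z(t, p) = -3 + p
16³ - Z(8, 120) = 16³ - (-3 + 120) = 4096 - 1*117 = 4096 - 117 = 3979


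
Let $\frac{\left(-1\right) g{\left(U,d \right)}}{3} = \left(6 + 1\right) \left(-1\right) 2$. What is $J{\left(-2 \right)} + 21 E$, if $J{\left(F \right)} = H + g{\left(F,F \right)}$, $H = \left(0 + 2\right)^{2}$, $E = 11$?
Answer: $277$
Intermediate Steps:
$g{\left(U,d \right)} = 42$ ($g{\left(U,d \right)} = - 3 \left(6 + 1\right) \left(-1\right) 2 = - 3 \cdot 7 \left(-1\right) 2 = - 3 \left(\left(-7\right) 2\right) = \left(-3\right) \left(-14\right) = 42$)
$H = 4$ ($H = 2^{2} = 4$)
$J{\left(F \right)} = 46$ ($J{\left(F \right)} = 4 + 42 = 46$)
$J{\left(-2 \right)} + 21 E = 46 + 21 \cdot 11 = 46 + 231 = 277$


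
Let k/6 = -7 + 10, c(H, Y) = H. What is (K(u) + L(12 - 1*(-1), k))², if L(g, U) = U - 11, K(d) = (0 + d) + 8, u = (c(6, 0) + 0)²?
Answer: 2601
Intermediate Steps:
k = 18 (k = 6*(-7 + 10) = 6*3 = 18)
u = 36 (u = (6 + 0)² = 6² = 36)
K(d) = 8 + d (K(d) = d + 8 = 8 + d)
L(g, U) = -11 + U
(K(u) + L(12 - 1*(-1), k))² = ((8 + 36) + (-11 + 18))² = (44 + 7)² = 51² = 2601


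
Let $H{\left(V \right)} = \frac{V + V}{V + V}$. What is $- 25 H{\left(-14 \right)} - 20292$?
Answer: $-20317$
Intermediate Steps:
$H{\left(V \right)} = 1$ ($H{\left(V \right)} = \frac{2 V}{2 V} = 2 V \frac{1}{2 V} = 1$)
$- 25 H{\left(-14 \right)} - 20292 = \left(-25\right) 1 - 20292 = -25 - 20292 = -20317$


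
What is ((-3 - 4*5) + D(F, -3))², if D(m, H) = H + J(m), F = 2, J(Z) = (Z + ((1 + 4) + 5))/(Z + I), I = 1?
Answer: 484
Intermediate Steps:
J(Z) = (10 + Z)/(1 + Z) (J(Z) = (Z + ((1 + 4) + 5))/(Z + 1) = (Z + (5 + 5))/(1 + Z) = (Z + 10)/(1 + Z) = (10 + Z)/(1 + Z))
D(m, H) = H + (10 + m)/(1 + m)
((-3 - 4*5) + D(F, -3))² = ((-3 - 4*5) + (10 + 2 - 3*(1 + 2))/(1 + 2))² = ((-3 - 20) + (10 + 2 - 3*3)/3)² = (-23 + (10 + 2 - 9)/3)² = (-23 + (⅓)*3)² = (-23 + 1)² = (-22)² = 484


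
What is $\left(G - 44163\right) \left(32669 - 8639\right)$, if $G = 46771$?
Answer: $62670240$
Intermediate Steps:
$\left(G - 44163\right) \left(32669 - 8639\right) = \left(46771 - 44163\right) \left(32669 - 8639\right) = 2608 \cdot 24030 = 62670240$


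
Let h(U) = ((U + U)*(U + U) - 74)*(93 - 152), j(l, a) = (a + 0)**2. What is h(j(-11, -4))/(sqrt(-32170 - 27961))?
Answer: 56050*I*sqrt(60131)/60131 ≈ 228.57*I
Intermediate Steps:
j(l, a) = a**2
h(U) = 4366 - 236*U**2 (h(U) = ((2*U)*(2*U) - 74)*(-59) = (4*U**2 - 74)*(-59) = (-74 + 4*U**2)*(-59) = 4366 - 236*U**2)
h(j(-11, -4))/(sqrt(-32170 - 27961)) = (4366 - 236*((-4)**2)**2)/(sqrt(-32170 - 27961)) = (4366 - 236*16**2)/(sqrt(-60131)) = (4366 - 236*256)/((I*sqrt(60131))) = (4366 - 60416)*(-I*sqrt(60131)/60131) = -(-56050)*I*sqrt(60131)/60131 = 56050*I*sqrt(60131)/60131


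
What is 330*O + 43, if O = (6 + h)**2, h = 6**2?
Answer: 582163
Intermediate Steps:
h = 36
O = 1764 (O = (6 + 36)**2 = 42**2 = 1764)
330*O + 43 = 330*1764 + 43 = 582120 + 43 = 582163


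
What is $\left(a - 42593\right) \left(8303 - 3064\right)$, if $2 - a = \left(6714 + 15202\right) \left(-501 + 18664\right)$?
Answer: $-2085661087861$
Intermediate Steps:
$a = -398060306$ ($a = 2 - \left(6714 + 15202\right) \left(-501 + 18664\right) = 2 - 21916 \cdot 18163 = 2 - 398060308 = -398060306$)
$\left(a - 42593\right) \left(8303 - 3064\right) = \left(-398060306 - 42593\right) \left(8303 - 3064\right) = \left(-398102899\right) 5239 = -2085661087861$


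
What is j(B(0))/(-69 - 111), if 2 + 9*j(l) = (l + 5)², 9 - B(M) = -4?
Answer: -161/810 ≈ -0.19877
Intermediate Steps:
B(M) = 13 (B(M) = 9 - 1*(-4) = 9 + 4 = 13)
j(l) = -2/9 + (5 + l)²/9 (j(l) = -2/9 + (l + 5)²/9 = -2/9 + (5 + l)²/9)
j(B(0))/(-69 - 111) = (-2/9 + (5 + 13)²/9)/(-69 - 111) = (-2/9 + (⅑)*18²)/(-180) = (-2/9 + (⅑)*324)*(-1/180) = (-2/9 + 36)*(-1/180) = (322/9)*(-1/180) = -161/810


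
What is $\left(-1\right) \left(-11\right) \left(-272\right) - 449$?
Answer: $-3441$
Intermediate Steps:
$\left(-1\right) \left(-11\right) \left(-272\right) - 449 = 11 \left(-272\right) - 449 = -2992 - 449 = -3441$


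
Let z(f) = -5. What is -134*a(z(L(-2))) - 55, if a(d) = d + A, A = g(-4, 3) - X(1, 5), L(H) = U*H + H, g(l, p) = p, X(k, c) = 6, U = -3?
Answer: 1017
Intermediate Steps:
L(H) = -2*H (L(H) = -3*H + H = -2*H)
A = -3 (A = 3 - 1*6 = 3 - 6 = -3)
a(d) = -3 + d (a(d) = d - 3 = -3 + d)
-134*a(z(L(-2))) - 55 = -134*(-3 - 5) - 55 = -134*(-8) - 55 = 1072 - 55 = 1017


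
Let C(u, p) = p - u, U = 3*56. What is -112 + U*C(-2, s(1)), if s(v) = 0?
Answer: 224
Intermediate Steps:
U = 168
-112 + U*C(-2, s(1)) = -112 + 168*(0 - 1*(-2)) = -112 + 168*(0 + 2) = -112 + 168*2 = -112 + 336 = 224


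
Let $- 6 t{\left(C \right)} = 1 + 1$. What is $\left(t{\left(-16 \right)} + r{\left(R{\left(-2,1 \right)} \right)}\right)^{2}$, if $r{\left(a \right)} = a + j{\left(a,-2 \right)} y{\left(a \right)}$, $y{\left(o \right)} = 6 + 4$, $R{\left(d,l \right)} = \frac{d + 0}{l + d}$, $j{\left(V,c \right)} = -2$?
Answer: $\frac{3025}{9} \approx 336.11$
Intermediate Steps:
$R{\left(d,l \right)} = \frac{d}{d + l}$
$t{\left(C \right)} = - \frac{1}{3}$ ($t{\left(C \right)} = - \frac{1 + 1}{6} = \left(- \frac{1}{6}\right) 2 = - \frac{1}{3}$)
$y{\left(o \right)} = 10$
$r{\left(a \right)} = -20 + a$ ($r{\left(a \right)} = a - 20 = -20 + a$)
$\left(t{\left(-16 \right)} + r{\left(R{\left(-2,1 \right)} \right)}\right)^{2} = \left(- \frac{1}{3} - \left(20 + \frac{2}{-2 + 1}\right)\right)^{2} = \left(- \frac{1}{3} - \left(20 + \frac{2}{-1}\right)\right)^{2} = \left(- \frac{1}{3} - 18\right)^{2} = \left(- \frac{55}{3}\right)^{2} = \frac{3025}{9}$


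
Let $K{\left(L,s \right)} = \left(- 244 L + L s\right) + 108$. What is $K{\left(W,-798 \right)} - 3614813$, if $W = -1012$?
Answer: $-2560201$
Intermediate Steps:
$K{\left(L,s \right)} = 108 - 244 L + L s$
$K{\left(W,-798 \right)} - 3614813 = \left(108 - -246928 - -807576\right) - 3614813 = \left(108 + 246928 + 807576\right) - 3614813 = 1054612 - 3614813 = -2560201$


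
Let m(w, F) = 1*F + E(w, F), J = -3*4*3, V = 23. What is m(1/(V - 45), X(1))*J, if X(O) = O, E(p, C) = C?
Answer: -72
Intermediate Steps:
J = -36 (J = -12*3 = -36)
m(w, F) = 2*F (m(w, F) = 1*F + F = F + F = 2*F)
m(1/(V - 45), X(1))*J = (2*1)*(-36) = 2*(-36) = -72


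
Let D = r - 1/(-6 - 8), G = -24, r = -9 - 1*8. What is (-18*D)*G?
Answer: -51192/7 ≈ -7313.1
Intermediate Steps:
r = -17 (r = -9 - 8 = -17)
D = -237/14 (D = -17 - 1/(-6 - 8) = -17 - 1/(-14) = -17 - 1*(-1/14) = -17 + 1/14 = -237/14 ≈ -16.929)
(-18*D)*G = -18*(-237/14)*(-24) = (2133/7)*(-24) = -51192/7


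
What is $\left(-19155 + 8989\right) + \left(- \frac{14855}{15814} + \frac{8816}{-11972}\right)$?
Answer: $- \frac{481249331203}{47331302} \approx -10168.0$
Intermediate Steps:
$\left(-19155 + 8989\right) + \left(- \frac{14855}{15814} + \frac{8816}{-11972}\right) = -10166 + \left(\left(-14855\right) \frac{1}{15814} + 8816 \left(- \frac{1}{11972}\right)\right) = -10166 - \frac{79315071}{47331302} = - \frac{481249331203}{47331302}$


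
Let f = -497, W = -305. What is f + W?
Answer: -802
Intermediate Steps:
f + W = -497 - 305 = -802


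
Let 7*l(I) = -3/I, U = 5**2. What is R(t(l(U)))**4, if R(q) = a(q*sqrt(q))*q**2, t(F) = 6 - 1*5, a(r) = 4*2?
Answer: 4096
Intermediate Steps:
U = 25
a(r) = 8
l(I) = -3/(7*I) (l(I) = (-3/I)/7 = -3/(7*I))
t(F) = 1 (t(F) = 6 - 5 = 1)
R(q) = 8*q**2
R(t(l(U)))**4 = (8*1**2)**4 = (8*1)**4 = 8**4 = 4096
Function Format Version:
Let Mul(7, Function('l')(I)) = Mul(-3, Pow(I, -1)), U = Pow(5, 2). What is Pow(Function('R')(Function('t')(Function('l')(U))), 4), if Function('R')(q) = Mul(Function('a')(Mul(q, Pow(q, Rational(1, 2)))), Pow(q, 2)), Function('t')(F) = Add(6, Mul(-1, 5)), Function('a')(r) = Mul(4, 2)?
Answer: 4096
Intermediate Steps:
U = 25
Function('a')(r) = 8
Function('l')(I) = Mul(Rational(-3, 7), Pow(I, -1)) (Function('l')(I) = Mul(Rational(1, 7), Mul(-3, Pow(I, -1))) = Mul(Rational(-3, 7), Pow(I, -1)))
Function('t')(F) = 1 (Function('t')(F) = Add(6, -5) = 1)
Function('R')(q) = Mul(8, Pow(q, 2))
Pow(Function('R')(Function('t')(Function('l')(U))), 4) = Pow(Mul(8, Pow(1, 2)), 4) = Pow(Mul(8, 1), 4) = Pow(8, 4) = 4096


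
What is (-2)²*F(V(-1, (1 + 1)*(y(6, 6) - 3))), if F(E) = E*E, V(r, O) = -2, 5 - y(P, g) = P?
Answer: 16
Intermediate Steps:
y(P, g) = 5 - P
F(E) = E²
(-2)²*F(V(-1, (1 + 1)*(y(6, 6) - 3))) = (-2)²*(-2)² = 4*4 = 16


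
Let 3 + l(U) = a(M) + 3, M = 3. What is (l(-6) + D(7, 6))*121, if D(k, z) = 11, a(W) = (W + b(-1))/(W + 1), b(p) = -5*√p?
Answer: 5687/4 - 605*I/4 ≈ 1421.8 - 151.25*I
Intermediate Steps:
a(W) = (W - 5*I)/(1 + W) (a(W) = (W - 5*I)/(W + 1) = (W - 5*I)/(1 + W))
l(U) = ¾ - 5*I/4 (l(U) = -3 + ((3 - 5*I)/(1 + 3) + 3) = -3 + ((3 - 5*I)/4 + 3) = -3 + ((¾ - 5*I/4) + 3) = -3 + (15/4 - 5*I/4) = ¾ - 5*I/4)
(l(-6) + D(7, 6))*121 = ((¾ - 5*I/4) + 11)*121 = (47/4 - 5*I/4)*121 = 5687/4 - 605*I/4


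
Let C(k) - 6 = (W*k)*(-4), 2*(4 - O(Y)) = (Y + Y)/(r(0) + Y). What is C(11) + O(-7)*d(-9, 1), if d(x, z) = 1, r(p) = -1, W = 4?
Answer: -1335/8 ≈ -166.88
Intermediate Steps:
O(Y) = 4 - Y/(-1 + Y) (O(Y) = 4 - (Y + Y)/(2*(-1 + Y)) = 4 - 2*Y/(2*(-1 + Y)) = 4 - Y/(-1 + Y))
C(k) = 6 - 16*k (C(k) = 6 + (4*k)*(-4) = 6 - 16*k)
C(11) + O(-7)*d(-9, 1) = (6 - 16*11) + ((-4 + 3*(-7))/(-1 - 7))*1 = (6 - 176) + ((-4 - 21)/(-8))*1 = -170 - ⅛*(-25)*1 = -170 + (25/8)*1 = -170 + 25/8 = -1335/8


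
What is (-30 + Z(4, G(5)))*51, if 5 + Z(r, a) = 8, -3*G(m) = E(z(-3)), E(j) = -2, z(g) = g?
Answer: -1377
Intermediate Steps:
G(m) = ⅔ (G(m) = -⅓*(-2) = ⅔)
Z(r, a) = 3 (Z(r, a) = -5 + 8 = 3)
(-30 + Z(4, G(5)))*51 = (-30 + 3)*51 = -27*51 = -1377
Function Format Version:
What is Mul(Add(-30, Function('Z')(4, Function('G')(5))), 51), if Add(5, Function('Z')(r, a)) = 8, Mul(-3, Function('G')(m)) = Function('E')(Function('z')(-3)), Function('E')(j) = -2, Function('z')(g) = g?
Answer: -1377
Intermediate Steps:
Function('G')(m) = Rational(2, 3) (Function('G')(m) = Mul(Rational(-1, 3), -2) = Rational(2, 3))
Function('Z')(r, a) = 3 (Function('Z')(r, a) = Add(-5, 8) = 3)
Mul(Add(-30, Function('Z')(4, Function('G')(5))), 51) = Mul(Add(-30, 3), 51) = Mul(-27, 51) = -1377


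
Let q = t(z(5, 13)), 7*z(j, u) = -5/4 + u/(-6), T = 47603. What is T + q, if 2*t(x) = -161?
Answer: 95045/2 ≈ 47523.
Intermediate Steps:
z(j, u) = -5/28 - u/42 (z(j, u) = (-5/4 + u/(-6))/7 = (-5*¼ + u*(-⅙))/7 = (-5/4 - u/6)/7 = -5/28 - u/42)
t(x) = -161/2 (t(x) = (½)*(-161) = -161/2)
q = -161/2 ≈ -80.500
T + q = 47603 - 161/2 = 95045/2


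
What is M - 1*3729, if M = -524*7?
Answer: -7397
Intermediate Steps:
M = -3668
M - 1*3729 = -3668 - 1*3729 = -3668 - 3729 = -7397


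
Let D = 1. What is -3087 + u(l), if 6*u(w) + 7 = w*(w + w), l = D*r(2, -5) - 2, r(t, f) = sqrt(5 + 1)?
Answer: -18509/6 - 4*sqrt(6)/3 ≈ -3088.1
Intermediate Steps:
r(t, f) = sqrt(6)
l = -2 + sqrt(6) (l = 1*sqrt(6) - 2 = sqrt(6) - 2 = -2 + sqrt(6) ≈ 0.44949)
u(w) = -7/6 + w**2/3 (u(w) = -7/6 + (w*(w + w))/6 = -7/6 + (w*(2*w))/6 = -7/6 + (2*w**2)/6 = -7/6 + w**2/3)
-3087 + u(l) = -3087 + (-7/6 + (-2 + sqrt(6))**2/3) = -18529/6 + (-2 + sqrt(6))**2/3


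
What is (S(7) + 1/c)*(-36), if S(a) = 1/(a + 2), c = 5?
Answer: -56/5 ≈ -11.200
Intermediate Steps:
S(a) = 1/(2 + a)
(S(7) + 1/c)*(-36) = (1/(2 + 7) + 1/5)*(-36) = (1/9 + 1/5)*(-36) = (14/45)*(-36) = -56/5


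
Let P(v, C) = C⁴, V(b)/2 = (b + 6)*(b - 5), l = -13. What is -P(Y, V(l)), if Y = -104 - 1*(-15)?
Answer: -4032758016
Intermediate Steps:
V(b) = 2*(-5 + b)*(6 + b) (V(b) = 2*((b + 6)*(b - 5)) = 2*((6 + b)*(-5 + b)) = 2*((-5 + b)*(6 + b)) = 2*(-5 + b)*(6 + b))
Y = -89 (Y = -104 + 15 = -89)
-P(Y, V(l)) = -(-60 + 2*(-13) + 2*(-13)²)⁴ = -(-60 - 26 + 2*169)⁴ = -(-60 - 26 + 338)⁴ = -1*252⁴ = -1*4032758016 = -4032758016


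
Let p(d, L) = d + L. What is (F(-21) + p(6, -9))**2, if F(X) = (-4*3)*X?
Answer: 62001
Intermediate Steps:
p(d, L) = L + d
F(X) = -12*X
(F(-21) + p(6, -9))**2 = (-12*(-21) + (-9 + 6))**2 = (252 - 3)**2 = 249**2 = 62001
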